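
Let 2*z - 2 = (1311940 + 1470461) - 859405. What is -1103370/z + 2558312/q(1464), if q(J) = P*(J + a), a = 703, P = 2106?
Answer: -117074429366/199454314059 ≈ -0.58697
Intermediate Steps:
z = 961499 (z = 1 + ((1311940 + 1470461) - 859405)/2 = 1 + (2782401 - 859405)/2 = 1 + (½)*1922996 = 1 + 961498 = 961499)
q(J) = 1480518 + 2106*J (q(J) = 2106*(J + 703) = 2106*(703 + J) = 1480518 + 2106*J)
-1103370/z + 2558312/q(1464) = -1103370/961499 + 2558312/(1480518 + 2106*1464) = -1103370*1/961499 + 2558312/(1480518 + 3083184) = -1103370/961499 + 2558312/4563702 = -1103370/961499 + 2558312*(1/4563702) = -1103370/961499 + 1279156/2281851 = -117074429366/199454314059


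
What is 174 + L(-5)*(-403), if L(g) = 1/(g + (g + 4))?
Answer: 1447/6 ≈ 241.17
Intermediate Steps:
L(g) = 1/(4 + 2*g) (L(g) = 1/(g + (4 + g)) = 1/(4 + 2*g))
174 + L(-5)*(-403) = 174 + (1/(2*(2 - 5)))*(-403) = 174 + ((1/2)/(-3))*(-403) = 174 + ((1/2)*(-1/3))*(-403) = 174 - 1/6*(-403) = 174 + 403/6 = 1447/6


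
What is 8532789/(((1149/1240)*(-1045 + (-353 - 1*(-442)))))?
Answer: -881721530/91537 ≈ -9632.4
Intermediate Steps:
8532789/(((1149/1240)*(-1045 + (-353 - 1*(-442))))) = 8532789/(((1149*(1/1240))*(-1045 + (-353 + 442)))) = 8532789/((1149*(-1045 + 89)/1240)) = 8532789/(((1149/1240)*(-956))) = 8532789/(-274611/310) = 8532789*(-310/274611) = -881721530/91537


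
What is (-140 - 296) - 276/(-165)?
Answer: -23888/55 ≈ -434.33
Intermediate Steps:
(-140 - 296) - 276/(-165) = -436 - 276*(-1/165) = -436 + 92/55 = -23888/55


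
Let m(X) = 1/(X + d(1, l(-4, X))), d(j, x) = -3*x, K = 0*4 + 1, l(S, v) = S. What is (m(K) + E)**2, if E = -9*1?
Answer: 13456/169 ≈ 79.621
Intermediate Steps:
E = -9
K = 1 (K = 0 + 1 = 1)
m(X) = 1/(12 + X) (m(X) = 1/(X - 3*(-4)) = 1/(X + 12) = 1/(12 + X))
(m(K) + E)**2 = (1/(12 + 1) - 9)**2 = (1/13 - 9)**2 = (-116/13)**2 = 13456/169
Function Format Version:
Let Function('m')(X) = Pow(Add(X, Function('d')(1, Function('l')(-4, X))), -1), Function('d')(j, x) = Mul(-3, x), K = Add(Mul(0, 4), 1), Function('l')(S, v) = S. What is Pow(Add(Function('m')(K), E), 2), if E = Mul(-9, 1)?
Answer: Rational(13456, 169) ≈ 79.621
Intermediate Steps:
E = -9
K = 1 (K = Add(0, 1) = 1)
Function('m')(X) = Pow(Add(12, X), -1) (Function('m')(X) = Pow(Add(X, Mul(-3, -4)), -1) = Pow(Add(X, 12), -1) = Pow(Add(12, X), -1))
Pow(Add(Function('m')(K), E), 2) = Pow(Add(Pow(Add(12, 1), -1), -9), 2) = Pow(Add(Pow(13, -1), -9), 2) = Pow(Add(Rational(1, 13), -9), 2) = Pow(Rational(-116, 13), 2) = Rational(13456, 169)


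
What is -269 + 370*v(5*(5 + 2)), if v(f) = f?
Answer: 12681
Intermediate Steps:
-269 + 370*v(5*(5 + 2)) = -269 + 370*(5*(5 + 2)) = -269 + 370*(5*7) = -269 + 370*35 = -269 + 12950 = 12681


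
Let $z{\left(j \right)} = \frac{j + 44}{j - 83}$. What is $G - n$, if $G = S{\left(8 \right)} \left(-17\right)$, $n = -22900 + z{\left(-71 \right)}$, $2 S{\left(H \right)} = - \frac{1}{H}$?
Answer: $\frac{28213893}{1232} \approx 22901.0$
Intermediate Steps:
$S{\left(H \right)} = - \frac{1}{2 H}$ ($S{\left(H \right)} = \frac{\left(-1\right) \frac{1}{H}}{2} = - \frac{1}{2 H}$)
$z{\left(j \right)} = \frac{44 + j}{-83 + j}$
$n = - \frac{3526573}{154}$ ($n = -22900 + \frac{44 - 71}{-83 - 71} = -22900 + \frac{1}{-154} \left(-27\right) = -22900 - - \frac{27}{154} = -22900 + \frac{27}{154} = - \frac{3526573}{154} \approx -22900.0$)
$G = \frac{17}{16}$ ($G = - \frac{1}{2 \cdot 8} \left(-17\right) = \left(- \frac{1}{2}\right) \frac{1}{8} \left(-17\right) = \left(- \frac{1}{16}\right) \left(-17\right) = \frac{17}{16} \approx 1.0625$)
$G - n = \frac{17}{16} - - \frac{3526573}{154} = \frac{17}{16} + \frac{3526573}{154} = \frac{28213893}{1232}$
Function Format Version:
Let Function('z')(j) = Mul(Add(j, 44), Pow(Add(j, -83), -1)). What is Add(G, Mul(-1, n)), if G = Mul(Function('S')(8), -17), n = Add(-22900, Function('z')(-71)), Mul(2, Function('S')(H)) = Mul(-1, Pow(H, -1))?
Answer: Rational(28213893, 1232) ≈ 22901.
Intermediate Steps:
Function('S')(H) = Mul(Rational(-1, 2), Pow(H, -1)) (Function('S')(H) = Mul(Rational(1, 2), Mul(-1, Pow(H, -1))) = Mul(Rational(-1, 2), Pow(H, -1)))
Function('z')(j) = Mul(Pow(Add(-83, j), -1), Add(44, j)) (Function('z')(j) = Mul(Add(44, j), Pow(Add(-83, j), -1)) = Mul(Pow(Add(-83, j), -1), Add(44, j)))
n = Rational(-3526573, 154) (n = Add(-22900, Mul(Pow(Add(-83, -71), -1), Add(44, -71))) = Add(-22900, Mul(Pow(-154, -1), -27)) = Add(-22900, Mul(Rational(-1, 154), -27)) = Add(-22900, Rational(27, 154)) = Rational(-3526573, 154) ≈ -22900.)
G = Rational(17, 16) (G = Mul(Mul(Rational(-1, 2), Pow(8, -1)), -17) = Mul(Mul(Rational(-1, 2), Rational(1, 8)), -17) = Mul(Rational(-1, 16), -17) = Rational(17, 16) ≈ 1.0625)
Add(G, Mul(-1, n)) = Add(Rational(17, 16), Mul(-1, Rational(-3526573, 154))) = Add(Rational(17, 16), Rational(3526573, 154)) = Rational(28213893, 1232)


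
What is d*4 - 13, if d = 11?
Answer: 31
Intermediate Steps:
d*4 - 13 = 11*4 - 13 = 44 - 13 = 31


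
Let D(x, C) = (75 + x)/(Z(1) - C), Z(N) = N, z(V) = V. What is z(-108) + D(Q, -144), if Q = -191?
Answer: -544/5 ≈ -108.80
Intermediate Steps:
D(x, C) = (75 + x)/(1 - C)
z(-108) + D(Q, -144) = -108 + (-75 - 1*(-191))/(-1 - 144) = -108 + (-75 + 191)/(-145) = -108 - 1/145*116 = -108 - 4/5 = -544/5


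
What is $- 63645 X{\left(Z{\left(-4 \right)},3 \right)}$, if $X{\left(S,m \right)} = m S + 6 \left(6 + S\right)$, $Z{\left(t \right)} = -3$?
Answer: $-572805$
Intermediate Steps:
$X{\left(S,m \right)} = 36 + 6 S + S m$ ($X{\left(S,m \right)} = S m + \left(36 + 6 S\right) = 36 + 6 S + S m$)
$- 63645 X{\left(Z{\left(-4 \right)},3 \right)} = - 63645 \left(36 + 6 \left(-3\right) - 9\right) = - 63645 \left(36 - 18 - 9\right) = \left(-63645\right) 9 = -572805$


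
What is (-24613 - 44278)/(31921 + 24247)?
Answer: -68891/56168 ≈ -1.2265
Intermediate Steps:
(-24613 - 44278)/(31921 + 24247) = -68891/56168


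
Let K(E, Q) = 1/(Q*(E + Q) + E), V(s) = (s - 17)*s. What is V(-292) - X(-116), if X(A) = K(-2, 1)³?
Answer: 2436157/27 ≈ 90228.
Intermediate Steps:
V(s) = s*(-17 + s) (V(s) = (-17 + s)*s = s*(-17 + s))
K(E, Q) = 1/(E + Q*(E + Q))
X(A) = -1/27 (X(A) = (1/(-2 + 1² - 2*1))³ = (1/(-2 + 1 - 2))³ = (1/(-3))³ = (-⅓)³ = -1/27)
V(-292) - X(-116) = -292*(-17 - 292) - 1*(-1/27) = -292*(-309) + 1/27 = 90228 + 1/27 = 2436157/27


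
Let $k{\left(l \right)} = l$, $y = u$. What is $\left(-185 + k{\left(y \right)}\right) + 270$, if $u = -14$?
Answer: $71$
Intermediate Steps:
$y = -14$
$\left(-185 + k{\left(y \right)}\right) + 270 = \left(-185 - 14\right) + 270 = -199 + 270 = 71$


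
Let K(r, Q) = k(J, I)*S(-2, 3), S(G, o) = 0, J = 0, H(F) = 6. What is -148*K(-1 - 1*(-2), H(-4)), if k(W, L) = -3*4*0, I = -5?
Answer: 0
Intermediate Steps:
k(W, L) = 0 (k(W, L) = -12*0 = 0)
K(r, Q) = 0 (K(r, Q) = 0*0 = 0)
-148*K(-1 - 1*(-2), H(-4)) = -148*0 = 0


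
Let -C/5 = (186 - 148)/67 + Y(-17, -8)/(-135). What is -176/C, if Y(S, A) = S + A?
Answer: 318384/6805 ≈ 46.787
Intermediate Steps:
Y(S, A) = A + S
C = -6805/1809 (C = -5*((186 - 148)/67 + (-8 - 17)/(-135)) = -5*(38*(1/67) - 25*(-1/135)) = -5*(38/67 + 5/27) = -5*1361/1809 = -6805/1809 ≈ -3.7617)
-176/C = -176/(-6805/1809) = -176*(-1809/6805) = 318384/6805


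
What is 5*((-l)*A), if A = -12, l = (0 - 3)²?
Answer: 540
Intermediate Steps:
l = 9 (l = (-3)² = 9)
5*((-l)*A) = 5*(-1*9*(-12)) = 5*(-9*(-12)) = 5*108 = 540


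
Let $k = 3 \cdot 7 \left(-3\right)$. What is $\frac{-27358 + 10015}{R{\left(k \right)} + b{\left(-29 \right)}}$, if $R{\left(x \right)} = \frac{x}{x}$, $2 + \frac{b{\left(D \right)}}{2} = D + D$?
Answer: $\frac{17343}{119} \approx 145.74$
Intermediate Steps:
$b{\left(D \right)} = -4 + 4 D$ ($b{\left(D \right)} = -4 + 2 \left(D + D\right) = -4 + 2 \cdot 2 D = -4 + 4 D$)
$k = -63$ ($k = 21 \left(-3\right) = -63$)
$R{\left(x \right)} = 1$
$\frac{-27358 + 10015}{R{\left(k \right)} + b{\left(-29 \right)}} = \frac{-27358 + 10015}{1 + \left(-4 + 4 \left(-29\right)\right)} = - \frac{17343}{1 - 120} = - \frac{17343}{-119} = \left(-17343\right) \left(- \frac{1}{119}\right) = \frac{17343}{119}$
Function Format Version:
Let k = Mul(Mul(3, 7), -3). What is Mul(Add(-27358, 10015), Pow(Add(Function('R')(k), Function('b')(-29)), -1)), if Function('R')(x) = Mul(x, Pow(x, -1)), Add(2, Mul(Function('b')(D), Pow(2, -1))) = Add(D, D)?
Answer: Rational(17343, 119) ≈ 145.74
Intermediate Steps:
Function('b')(D) = Add(-4, Mul(4, D)) (Function('b')(D) = Add(-4, Mul(2, Add(D, D))) = Add(-4, Mul(2, Mul(2, D))) = Add(-4, Mul(4, D)))
k = -63 (k = Mul(21, -3) = -63)
Function('R')(x) = 1
Mul(Add(-27358, 10015), Pow(Add(Function('R')(k), Function('b')(-29)), -1)) = Mul(Add(-27358, 10015), Pow(Add(1, Add(-4, Mul(4, -29))), -1)) = Mul(-17343, Pow(Add(1, Add(-4, -116)), -1)) = Mul(-17343, Pow(Add(1, -120), -1)) = Mul(-17343, Pow(-119, -1)) = Mul(-17343, Rational(-1, 119)) = Rational(17343, 119)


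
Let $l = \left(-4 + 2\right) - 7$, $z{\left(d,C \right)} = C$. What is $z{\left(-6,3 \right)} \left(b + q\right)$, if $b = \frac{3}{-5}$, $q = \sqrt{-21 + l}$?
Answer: $- \frac{9}{5} + 3 i \sqrt{30} \approx -1.8 + 16.432 i$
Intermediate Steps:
$l = -9$ ($l = -2 - 7 = -9$)
$q = i \sqrt{30}$ ($q = \sqrt{-21 - 9} = \sqrt{-30} = i \sqrt{30} \approx 5.4772 i$)
$b = - \frac{3}{5}$ ($b = 3 \left(- \frac{1}{5}\right) = - \frac{3}{5} \approx -0.6$)
$z{\left(-6,3 \right)} \left(b + q\right) = 3 \left(- \frac{3}{5} + i \sqrt{30}\right) = - \frac{9}{5} + 3 i \sqrt{30}$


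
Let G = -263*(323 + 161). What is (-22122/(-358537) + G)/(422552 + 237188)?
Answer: -22819434841/118270600190 ≈ -0.19294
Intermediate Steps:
G = -127292 (G = -263*484 = -127292)
(-22122/(-358537) + G)/(422552 + 237188) = (-22122/(-358537) - 127292)/(422552 + 237188) = (-22122*(-1/358537) - 127292)/659740 = (22122/358537 - 127292)*(1/659740) = -45638869682/358537*1/659740 = -22819434841/118270600190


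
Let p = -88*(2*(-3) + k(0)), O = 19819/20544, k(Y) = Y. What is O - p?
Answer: -10827413/20544 ≈ -527.04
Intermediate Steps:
O = 19819/20544 (O = 19819*(1/20544) = 19819/20544 ≈ 0.96471)
p = 528 (p = -88*(2*(-3) + 0) = -88*(-6 + 0) = -88*(-6) = 528)
O - p = 19819/20544 - 1*528 = 19819/20544 - 528 = -10827413/20544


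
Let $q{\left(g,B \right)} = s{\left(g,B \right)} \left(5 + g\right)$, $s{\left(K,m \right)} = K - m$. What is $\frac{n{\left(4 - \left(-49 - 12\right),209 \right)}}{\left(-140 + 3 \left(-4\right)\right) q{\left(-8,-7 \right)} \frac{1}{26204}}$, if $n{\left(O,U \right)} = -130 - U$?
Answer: $\frac{740263}{38} \approx 19481.0$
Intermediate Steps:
$q{\left(g,B \right)} = \left(5 + g\right) \left(g - B\right)$ ($q{\left(g,B \right)} = \left(g - B\right) \left(5 + g\right) = \left(5 + g\right) \left(g - B\right)$)
$\frac{n{\left(4 - \left(-49 - 12\right),209 \right)}}{\left(-140 + 3 \left(-4\right)\right) q{\left(-8,-7 \right)} \frac{1}{26204}} = \frac{-130 - 209}{\left(-140 + 3 \left(-4\right)\right) \left(- \left(5 - 8\right) \left(-7 - -8\right)\right) \frac{1}{26204}} = \frac{-130 - 209}{\left(-140 - 12\right) \left(\left(-1\right) \left(-3\right) \left(-7 + 8\right)\right) \frac{1}{26204}} = - \frac{339}{- 152 \left(\left(-1\right) \left(-3\right) 1\right) \frac{1}{26204}} = - \frac{339}{\left(-152\right) 3 \cdot \frac{1}{26204}} = - \frac{339}{\left(-456\right) \frac{1}{26204}} = - \frac{339}{- \frac{114}{6551}} = \left(-339\right) \left(- \frac{6551}{114}\right) = \frac{740263}{38}$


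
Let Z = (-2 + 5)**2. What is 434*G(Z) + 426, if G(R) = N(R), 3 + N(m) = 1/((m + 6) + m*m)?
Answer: -41831/48 ≈ -871.48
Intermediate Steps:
Z = 9 (Z = 3**2 = 9)
N(m) = -3 + 1/(6 + m + m**2) (N(m) = -3 + 1/((m + 6) + m*m) = -3 + 1/((6 + m) + m**2) = -3 + 1/(6 + m + m**2))
G(R) = (-17 - 3*R - 3*R**2)/(6 + R + R**2)
434*G(Z) + 426 = 434*((-17 - 3*9 - 3*9**2)/(6 + 9 + 9**2)) + 426 = 434*((-17 - 27 - 3*81)/(6 + 9 + 81)) + 426 = 434*((-17 - 27 - 243)/96) + 426 = 434*((1/96)*(-287)) + 426 = 434*(-287/96) + 426 = -62279/48 + 426 = -41831/48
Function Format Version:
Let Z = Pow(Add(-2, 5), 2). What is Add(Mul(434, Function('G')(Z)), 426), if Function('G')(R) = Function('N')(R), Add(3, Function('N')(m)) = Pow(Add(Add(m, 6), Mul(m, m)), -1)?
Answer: Rational(-41831, 48) ≈ -871.48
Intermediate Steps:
Z = 9 (Z = Pow(3, 2) = 9)
Function('N')(m) = Add(-3, Pow(Add(6, m, Pow(m, 2)), -1)) (Function('N')(m) = Add(-3, Pow(Add(Add(m, 6), Mul(m, m)), -1)) = Add(-3, Pow(Add(Add(6, m), Pow(m, 2)), -1)) = Add(-3, Pow(Add(6, m, Pow(m, 2)), -1)))
Function('G')(R) = Mul(Pow(Add(6, R, Pow(R, 2)), -1), Add(-17, Mul(-3, R), Mul(-3, Pow(R, 2))))
Add(Mul(434, Function('G')(Z)), 426) = Add(Mul(434, Mul(Pow(Add(6, 9, Pow(9, 2)), -1), Add(-17, Mul(-3, 9), Mul(-3, Pow(9, 2))))), 426) = Add(Mul(434, Mul(Pow(Add(6, 9, 81), -1), Add(-17, -27, Mul(-3, 81)))), 426) = Add(Mul(434, Mul(Pow(96, -1), Add(-17, -27, -243))), 426) = Add(Mul(434, Mul(Rational(1, 96), -287)), 426) = Add(Mul(434, Rational(-287, 96)), 426) = Add(Rational(-62279, 48), 426) = Rational(-41831, 48)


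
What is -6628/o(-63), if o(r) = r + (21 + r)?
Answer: 6628/105 ≈ 63.124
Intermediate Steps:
o(r) = 21 + 2*r
-6628/o(-63) = -6628/(21 + 2*(-63)) = -6628/(21 - 126) = -6628/(-105) = -6628*(-1/105) = 6628/105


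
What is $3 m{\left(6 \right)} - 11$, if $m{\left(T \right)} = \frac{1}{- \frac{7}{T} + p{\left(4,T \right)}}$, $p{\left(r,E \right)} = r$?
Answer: $- \frac{169}{17} \approx -9.9412$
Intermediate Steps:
$m{\left(T \right)} = \frac{1}{4 - \frac{7}{T}}$ ($m{\left(T \right)} = \frac{1}{- \frac{7}{T} + 4} = \frac{1}{4 - \frac{7}{T}}$)
$3 m{\left(6 \right)} - 11 = 3 \frac{6}{-7 + 4 \cdot 6} - 11 = 3 \frac{6}{-7 + 24} - 11 = 3 \cdot \frac{6}{17} - 11 = \frac{18}{17} - 11 = - \frac{169}{17}$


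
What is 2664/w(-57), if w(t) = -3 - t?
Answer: 148/3 ≈ 49.333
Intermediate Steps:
2664/w(-57) = 2664/(-3 - 1*(-57)) = 2664/(-3 + 57) = 2664/54 = 2664*(1/54) = 148/3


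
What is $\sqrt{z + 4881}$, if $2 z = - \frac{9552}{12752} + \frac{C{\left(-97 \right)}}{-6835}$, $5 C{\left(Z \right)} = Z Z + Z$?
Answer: $\frac{\sqrt{579318010712355378}}{10894990} \approx 69.86$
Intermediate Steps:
$C{\left(Z \right)} = \frac{Z}{5} + \frac{Z^{2}}{5}$ ($C{\left(Z \right)} = \frac{Z Z + Z}{5} = \frac{Z^{2} + Z}{5} = \frac{Z + Z^{2}}{5} = \frac{Z}{5} + \frac{Z^{2}}{5}$)
$z = - \frac{27824139}{54474950}$ ($z = \frac{- \frac{9552}{12752} + \frac{\frac{1}{5} \left(-97\right) \left(1 - 97\right)}{-6835}}{2} = \frac{\left(-9552\right) \frac{1}{12752} + \frac{1}{5} \left(-97\right) \left(-96\right) \left(- \frac{1}{6835}\right)}{2} = \frac{- \frac{597}{797} + \frac{9312}{5} \left(- \frac{1}{6835}\right)}{2} = \frac{- \frac{597}{797} - \frac{9312}{34175}}{2} = \frac{1}{2} \left(- \frac{27824139}{27237475}\right) = - \frac{27824139}{54474950} \approx -0.51077$)
$\sqrt{z + 4881} = \sqrt{- \frac{27824139}{54474950} + 4881} = \sqrt{\frac{265864406811}{54474950}} = \frac{\sqrt{579318010712355378}}{10894990}$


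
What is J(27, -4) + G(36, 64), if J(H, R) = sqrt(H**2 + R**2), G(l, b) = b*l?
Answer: 2304 + sqrt(745) ≈ 2331.3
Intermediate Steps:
J(27, -4) + G(36, 64) = sqrt(27**2 + (-4)**2) + 64*36 = sqrt(729 + 16) + 2304 = sqrt(745) + 2304 = 2304 + sqrt(745)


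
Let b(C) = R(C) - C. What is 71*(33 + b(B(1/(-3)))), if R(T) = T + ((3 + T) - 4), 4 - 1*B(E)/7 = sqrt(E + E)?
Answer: 4260 - 497*I*sqrt(6)/3 ≈ 4260.0 - 405.8*I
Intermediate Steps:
B(E) = 28 - 7*sqrt(2)*sqrt(E) (B(E) = 28 - 7*sqrt(E + E) = 28 - 7*sqrt(2)*sqrt(E))
R(T) = -1 + 2*T (R(T) = T + (-1 + T) = -1 + 2*T)
b(C) = -1 + C (b(C) = (-1 + 2*C) - C = -1 + C)
71*(33 + b(B(1/(-3)))) = 71*(33 + (-1 + (28 - 7*sqrt(2)*sqrt(1/(-3))))) = 71*(33 + (-1 + (28 - 7*sqrt(2)*sqrt(-1/3)))) = 71*(33 + (-1 + (28 - 7*sqrt(2)*I*sqrt(3)/3))) = 71*(33 + (-1 + (28 - 7*I*sqrt(6)/3))) = 71*(33 + (27 - 7*I*sqrt(6)/3)) = 71*(60 - 7*I*sqrt(6)/3) = 4260 - 497*I*sqrt(6)/3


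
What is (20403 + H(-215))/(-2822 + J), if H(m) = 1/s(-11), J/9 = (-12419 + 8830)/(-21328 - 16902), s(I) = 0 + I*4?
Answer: -903164635/124882142 ≈ -7.2321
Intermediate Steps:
s(I) = 4*I (s(I) = 0 + 4*I = 4*I)
J = 32301/38230 (J = 9*((-12419 + 8830)/(-21328 - 16902)) = 9*(-3589/(-38230)) = 9*(-3589*(-1/38230)) = 9*(3589/38230) = 32301/38230 ≈ 0.84491)
H(m) = -1/44 (H(m) = 1/(4*(-11)) = 1/(-44) = -1/44)
(20403 + H(-215))/(-2822 + J) = (20403 - 1/44)/(-2822 + 32301/38230) = 897731/(44*(-107852759/38230)) = (897731/44)*(-38230/107852759) = -903164635/124882142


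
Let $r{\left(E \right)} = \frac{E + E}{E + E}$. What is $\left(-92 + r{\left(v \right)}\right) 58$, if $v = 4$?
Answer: $-5278$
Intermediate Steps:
$r{\left(E \right)} = 1$ ($r{\left(E \right)} = \frac{2 E}{2 E} = 2 E \frac{1}{2 E} = 1$)
$\left(-92 + r{\left(v \right)}\right) 58 = \left(-92 + 1\right) 58 = \left(-91\right) 58 = -5278$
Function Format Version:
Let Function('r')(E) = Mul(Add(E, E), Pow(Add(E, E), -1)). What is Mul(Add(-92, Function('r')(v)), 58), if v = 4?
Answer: -5278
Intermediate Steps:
Function('r')(E) = 1 (Function('r')(E) = Mul(Mul(2, E), Pow(Mul(2, E), -1)) = Mul(Mul(2, E), Mul(Rational(1, 2), Pow(E, -1))) = 1)
Mul(Add(-92, Function('r')(v)), 58) = Mul(Add(-92, 1), 58) = Mul(-91, 58) = -5278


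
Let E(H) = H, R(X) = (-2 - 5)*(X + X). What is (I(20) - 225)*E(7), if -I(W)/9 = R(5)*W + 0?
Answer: 86625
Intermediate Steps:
R(X) = -14*X
I(W) = 630*W (I(W) = -9*((-14*5)*W + 0) = -9*(-70*W + 0) = -(-630)*W = 630*W)
(I(20) - 225)*E(7) = (630*20 - 225)*7 = (12600 - 225)*7 = 12375*7 = 86625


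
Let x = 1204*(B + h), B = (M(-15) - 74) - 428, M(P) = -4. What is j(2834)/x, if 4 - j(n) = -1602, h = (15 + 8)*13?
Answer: -803/124614 ≈ -0.0064439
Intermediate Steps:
h = 299 (h = 23*13 = 299)
B = -506 (B = (-4 - 74) - 428 = -78 - 428 = -506)
j(n) = 1606 (j(n) = 4 - 1*(-1602) = 4 + 1602 = 1606)
x = -249228 (x = 1204*(-506 + 299) = 1204*(-207) = -249228)
j(2834)/x = 1606/(-249228) = 1606*(-1/249228) = -803/124614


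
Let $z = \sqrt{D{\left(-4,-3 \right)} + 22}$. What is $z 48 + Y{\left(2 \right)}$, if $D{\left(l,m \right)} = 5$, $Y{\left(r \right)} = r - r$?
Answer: $144 \sqrt{3} \approx 249.42$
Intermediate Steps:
$Y{\left(r \right)} = 0$
$z = 3 \sqrt{3}$ ($z = \sqrt{5 + 22} = \sqrt{27} = 3 \sqrt{3} \approx 5.1962$)
$z 48 + Y{\left(2 \right)} = 3 \sqrt{3} \cdot 48 + 0 = 144 \sqrt{3} + 0 = 144 \sqrt{3}$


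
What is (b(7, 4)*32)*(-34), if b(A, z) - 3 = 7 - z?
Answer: -6528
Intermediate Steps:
b(A, z) = 10 - z (b(A, z) = 3 + (7 - z) = 10 - z)
(b(7, 4)*32)*(-34) = ((10 - 1*4)*32)*(-34) = ((10 - 4)*32)*(-34) = (6*32)*(-34) = 192*(-34) = -6528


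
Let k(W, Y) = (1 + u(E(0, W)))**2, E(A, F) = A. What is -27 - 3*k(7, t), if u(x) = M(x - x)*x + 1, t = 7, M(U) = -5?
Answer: -39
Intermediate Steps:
u(x) = 1 - 5*x (u(x) = -5*x + 1 = 1 - 5*x)
k(W, Y) = 4 (k(W, Y) = (1 + (1 - 5*0))**2 = (1 + (1 + 0))**2 = (1 + 1)**2 = 2**2 = 4)
-27 - 3*k(7, t) = -27 - 3*4 = -27 - 12 = -39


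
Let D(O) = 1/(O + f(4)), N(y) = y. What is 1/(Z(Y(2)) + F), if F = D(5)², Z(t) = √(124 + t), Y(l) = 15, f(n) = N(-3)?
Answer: -4/2223 + 16*√139/2223 ≈ 0.083058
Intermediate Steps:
f(n) = -3
D(O) = 1/(-3 + O) (D(O) = 1/(O - 3) = 1/(-3 + O))
F = ¼ (F = (1/(-3 + 5))² = (1/2)² = (½)² = ¼ ≈ 0.25000)
1/(Z(Y(2)) + F) = 1/(√(124 + 15) + ¼) = 1/(√139 + ¼) = 1/(¼ + √139)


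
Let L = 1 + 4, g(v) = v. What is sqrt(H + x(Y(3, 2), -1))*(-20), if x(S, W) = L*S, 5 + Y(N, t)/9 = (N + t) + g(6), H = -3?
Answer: -20*sqrt(267) ≈ -326.80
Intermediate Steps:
L = 5
Y(N, t) = 9 + 9*N + 9*t (Y(N, t) = -45 + 9*((N + t) + 6) = -45 + 9*(6 + N + t) = -45 + (54 + 9*N + 9*t) = 9 + 9*N + 9*t)
x(S, W) = 5*S
sqrt(H + x(Y(3, 2), -1))*(-20) = sqrt(-3 + 5*(9 + 9*3 + 9*2))*(-20) = sqrt(-3 + 5*(9 + 27 + 18))*(-20) = sqrt(-3 + 5*54)*(-20) = sqrt(-3 + 270)*(-20) = sqrt(267)*(-20) = -20*sqrt(267)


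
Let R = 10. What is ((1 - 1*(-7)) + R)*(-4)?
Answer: -72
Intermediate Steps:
((1 - 1*(-7)) + R)*(-4) = ((1 - 1*(-7)) + 10)*(-4) = ((1 + 7) + 10)*(-4) = (8 + 10)*(-4) = 18*(-4) = -72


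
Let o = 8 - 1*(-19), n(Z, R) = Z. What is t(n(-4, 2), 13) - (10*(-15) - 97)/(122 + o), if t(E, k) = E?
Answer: -349/149 ≈ -2.3423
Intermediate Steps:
o = 27 (o = 8 + 19 = 27)
t(n(-4, 2), 13) - (10*(-15) - 97)/(122 + o) = -4 - (10*(-15) - 97)/(122 + 27) = -4 - (-150 - 97)/149 = -4 - (-247)/149 = -4 - 1*(-247/149) = -4 + 247/149 = -349/149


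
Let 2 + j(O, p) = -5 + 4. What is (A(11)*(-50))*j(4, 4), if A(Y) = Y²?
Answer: 18150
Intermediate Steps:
j(O, p) = -3 (j(O, p) = -2 + (-5 + 4) = -2 - 1 = -3)
(A(11)*(-50))*j(4, 4) = (11²*(-50))*(-3) = (121*(-50))*(-3) = -6050*(-3) = 18150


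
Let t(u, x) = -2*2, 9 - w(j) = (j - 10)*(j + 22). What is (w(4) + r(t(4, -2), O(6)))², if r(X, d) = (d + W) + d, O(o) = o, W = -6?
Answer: 29241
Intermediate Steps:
w(j) = 9 - (-10 + j)*(22 + j) (w(j) = 9 - (j - 10)*(j + 22) = 9 - (-10 + j)*(22 + j))
t(u, x) = -4
r(X, d) = -6 + 2*d (r(X, d) = (d - 6) + d = (-6 + d) + d = -6 + 2*d)
(w(4) + r(t(4, -2), O(6)))² = ((229 - 1*4² - 12*4) + (-6 + 2*6))² = ((229 - 1*16 - 48) + (-6 + 12))² = ((229 - 16 - 48) + 6)² = (165 + 6)² = 171² = 29241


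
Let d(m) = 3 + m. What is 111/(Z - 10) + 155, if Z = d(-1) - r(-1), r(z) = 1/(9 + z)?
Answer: 9187/65 ≈ 141.34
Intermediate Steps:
Z = 15/8 (Z = (3 - 1) - 1/(9 - 1) = 2 - 1/8 = 2 - 1*⅛ = 2 - ⅛ = 15/8 ≈ 1.8750)
111/(Z - 10) + 155 = 111/(15/8 - 10) + 155 = 111/(-65/8) + 155 = -8/65*111 + 155 = -888/65 + 155 = 9187/65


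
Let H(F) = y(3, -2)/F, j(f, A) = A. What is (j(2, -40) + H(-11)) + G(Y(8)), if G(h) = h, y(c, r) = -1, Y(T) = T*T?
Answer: 265/11 ≈ 24.091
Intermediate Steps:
Y(T) = T**2
H(F) = -1/F
(j(2, -40) + H(-11)) + G(Y(8)) = (-40 - 1/(-11)) + 8**2 = (-40 - 1*(-1/11)) + 64 = (-40 + 1/11) + 64 = -439/11 + 64 = 265/11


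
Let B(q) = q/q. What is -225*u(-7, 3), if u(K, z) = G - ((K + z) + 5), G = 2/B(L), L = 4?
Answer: -225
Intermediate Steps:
B(q) = 1
G = 2 (G = 2/1 = 2*1 = 2)
u(K, z) = -3 - K - z (u(K, z) = 2 - ((K + z) + 5) = 2 - (5 + K + z) = 2 + (-5 - K - z) = -3 - K - z)
-225*u(-7, 3) = -225*(-3 - 1*(-7) - 1*3) = -225*(-3 + 7 - 3) = -225*1 = -225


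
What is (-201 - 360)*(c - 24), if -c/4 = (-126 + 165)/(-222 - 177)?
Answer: 1761540/133 ≈ 13245.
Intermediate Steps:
c = 52/133 (c = -4*(-126 + 165)/(-222 - 177) = -156/(-399) = -156*(-1)/399 = -4*(-13/133) = 52/133 ≈ 0.39098)
(-201 - 360)*(c - 24) = (-201 - 360)*(52/133 - 24) = -561*(-3140/133) = 1761540/133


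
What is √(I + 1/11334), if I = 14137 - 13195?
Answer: √121008913086/11334 ≈ 30.692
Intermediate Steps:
I = 942
√(I + 1/11334) = √(942 + 1/11334) = √(10676629/11334) = √121008913086/11334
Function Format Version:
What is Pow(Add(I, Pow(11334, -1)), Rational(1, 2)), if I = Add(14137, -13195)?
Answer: Mul(Rational(1, 11334), Pow(121008913086, Rational(1, 2))) ≈ 30.692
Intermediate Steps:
I = 942
Pow(Add(I, Pow(11334, -1)), Rational(1, 2)) = Pow(Add(942, Pow(11334, -1)), Rational(1, 2)) = Pow(Add(942, Rational(1, 11334)), Rational(1, 2)) = Pow(Rational(10676629, 11334), Rational(1, 2)) = Mul(Rational(1, 11334), Pow(121008913086, Rational(1, 2)))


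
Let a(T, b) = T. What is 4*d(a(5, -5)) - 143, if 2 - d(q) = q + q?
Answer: -175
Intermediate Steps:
d(q) = 2 - 2*q (d(q) = 2 - (q + q) = 2 - 2*q)
4*d(a(5, -5)) - 143 = 4*(2 - 2*5) - 143 = 4*(2 - 10) - 143 = 4*(-8) - 143 = -32 - 143 = -175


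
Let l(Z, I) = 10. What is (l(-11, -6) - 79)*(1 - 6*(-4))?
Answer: -1725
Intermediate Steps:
(l(-11, -6) - 79)*(1 - 6*(-4)) = (10 - 79)*(1 - 6*(-4)) = -69*(1 + 24) = -69*25 = -1725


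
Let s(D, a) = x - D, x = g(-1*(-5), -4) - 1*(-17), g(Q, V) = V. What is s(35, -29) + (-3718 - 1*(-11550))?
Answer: 7810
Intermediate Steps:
x = 13 (x = -4 - 1*(-17) = -4 + 17 = 13)
s(D, a) = 13 - D
s(35, -29) + (-3718 - 1*(-11550)) = (13 - 1*35) + (-3718 - 1*(-11550)) = (13 - 35) + (-3718 + 11550) = -22 + 7832 = 7810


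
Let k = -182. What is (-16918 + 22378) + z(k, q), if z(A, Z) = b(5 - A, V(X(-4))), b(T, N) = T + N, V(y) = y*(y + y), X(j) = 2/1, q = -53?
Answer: 5655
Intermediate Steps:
X(j) = 2 (X(j) = 2*1 = 2)
V(y) = 2*y² (V(y) = y*(2*y) = 2*y²)
b(T, N) = N + T
z(A, Z) = 13 - A (z(A, Z) = 2*2² + (5 - A) = 2*4 + (5 - A) = 8 + (5 - A) = 13 - A)
(-16918 + 22378) + z(k, q) = (-16918 + 22378) + (13 - 1*(-182)) = 5460 + (13 + 182) = 5460 + 195 = 5655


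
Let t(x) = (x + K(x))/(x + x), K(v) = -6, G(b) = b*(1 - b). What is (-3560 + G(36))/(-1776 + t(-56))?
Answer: 53984/19885 ≈ 2.7148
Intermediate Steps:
t(x) = (-6 + x)/(2*x) (t(x) = (x - 6)/(x + x) = (-6 + x)/((2*x)) = (-6 + x)*(1/(2*x)) = (-6 + x)/(2*x))
(-3560 + G(36))/(-1776 + t(-56)) = (-3560 + 36*(1 - 1*36))/(-1776 + (½)*(-6 - 56)/(-56)) = (-3560 + 36*(1 - 36))/(-1776 + (½)*(-1/56)*(-62)) = (-3560 + 36*(-35))/(-1776 + 31/56) = (-3560 - 1260)/(-99425/56) = -4820*(-56/99425) = 53984/19885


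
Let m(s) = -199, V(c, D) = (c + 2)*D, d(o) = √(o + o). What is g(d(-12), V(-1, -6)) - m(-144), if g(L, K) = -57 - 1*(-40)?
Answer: 182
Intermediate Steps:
d(o) = √2*√o (d(o) = √(2*o) = √2*√o)
V(c, D) = D*(2 + c) (V(c, D) = (2 + c)*D = D*(2 + c))
g(L, K) = -17 (g(L, K) = -57 + 40 = -17)
g(d(-12), V(-1, -6)) - m(-144) = -17 - 1*(-199) = -17 + 199 = 182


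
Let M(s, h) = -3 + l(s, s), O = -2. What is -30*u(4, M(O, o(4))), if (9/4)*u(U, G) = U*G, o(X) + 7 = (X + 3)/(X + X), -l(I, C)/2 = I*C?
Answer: 1760/3 ≈ 586.67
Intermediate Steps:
l(I, C) = -2*C*I (l(I, C) = -2*I*C = -2*C*I)
o(X) = -7 + (3 + X)/(2*X) (o(X) = -7 + (X + 3)/(X + X) = -7 + (3 + X)/((2*X)) = -7 + (3 + X)*(1/(2*X)) = -7 + (3 + X)/(2*X))
M(s, h) = -3 - 2*s² (M(s, h) = -3 - 2*s*s = -3 - 2*s²)
u(U, G) = 4*G*U/9 (u(U, G) = 4*(U*G)/9 = 4*(G*U)/9 = 4*G*U/9)
-30*u(4, M(O, o(4))) = -40*(-3 - 2*(-2)²)*4/3 = -40*(-3 - 2*4)*4/3 = -40*(-3 - 8)*4/3 = -40*(-11)*4/3 = -30*(-176/9) = 1760/3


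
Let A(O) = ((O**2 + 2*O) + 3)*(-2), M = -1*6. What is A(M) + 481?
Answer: 427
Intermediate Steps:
M = -6
A(O) = -6 - 4*O - 2*O**2 (A(O) = (3 + O**2 + 2*O)*(-2) = -6 - 4*O - 2*O**2)
A(M) + 481 = (-6 - 4*(-6) - 2*(-6)**2) + 481 = (-6 + 24 - 2*36) + 481 = (-6 + 24 - 72) + 481 = -54 + 481 = 427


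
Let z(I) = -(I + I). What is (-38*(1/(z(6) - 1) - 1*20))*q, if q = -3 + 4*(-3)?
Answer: -148770/13 ≈ -11444.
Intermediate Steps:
z(I) = -2*I
q = -15 (q = -3 - 12 = -15)
(-38*(1/(z(6) - 1) - 1*20))*q = -38*(1/(-2*6 - 1) - 1*20)*(-15) = -38*(1/(-12 - 1) - 20)*(-15) = -38*(1/(-13) - 20)*(-15) = -38*(-1/13 - 20)*(-15) = -38*(-261/13)*(-15) = (9918/13)*(-15) = -148770/13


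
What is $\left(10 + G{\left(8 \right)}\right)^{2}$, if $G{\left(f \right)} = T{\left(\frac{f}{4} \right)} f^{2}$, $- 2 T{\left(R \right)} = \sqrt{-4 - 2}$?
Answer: $-6044 - 640 i \sqrt{6} \approx -6044.0 - 1567.7 i$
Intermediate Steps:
$T{\left(R \right)} = - \frac{i \sqrt{6}}{2}$ ($T{\left(R \right)} = - \frac{\sqrt{-4 - 2}}{2} = - \frac{\sqrt{-6}}{2} = - \frac{i \sqrt{6}}{2}$)
$G{\left(f \right)} = - \frac{i \sqrt{6} f^{2}}{2}$ ($G{\left(f \right)} = - \frac{i \sqrt{6}}{2} f^{2} = - \frac{i \sqrt{6} f^{2}}{2}$)
$\left(10 + G{\left(8 \right)}\right)^{2} = \left(10 - \frac{i \sqrt{6} \cdot 8^{2}}{2}\right)^{2} = \left(10 - \frac{1}{2} i \sqrt{6} \cdot 64\right)^{2} = \left(10 - 32 i \sqrt{6}\right)^{2}$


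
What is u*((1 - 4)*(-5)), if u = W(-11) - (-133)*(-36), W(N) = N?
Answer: -71985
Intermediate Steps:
u = -4799 (u = -11 - (-133)*(-36) = -11 - 1*4788 = -11 - 4788 = -4799)
u*((1 - 4)*(-5)) = -4799*(1 - 4)*(-5) = -(-14397)*(-5) = -4799*15 = -71985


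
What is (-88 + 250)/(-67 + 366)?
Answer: 162/299 ≈ 0.54181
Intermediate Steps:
(-88 + 250)/(-67 + 366) = 162/299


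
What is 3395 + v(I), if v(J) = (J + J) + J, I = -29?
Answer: 3308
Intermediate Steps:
v(J) = 3*J (v(J) = 2*J + J = 3*J)
3395 + v(I) = 3395 + 3*(-29) = 3395 - 87 = 3308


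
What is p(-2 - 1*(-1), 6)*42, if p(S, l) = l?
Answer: 252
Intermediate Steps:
p(-2 - 1*(-1), 6)*42 = 6*42 = 252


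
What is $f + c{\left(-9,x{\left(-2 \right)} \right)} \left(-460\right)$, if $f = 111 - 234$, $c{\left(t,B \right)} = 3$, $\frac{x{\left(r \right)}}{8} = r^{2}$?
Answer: $-1503$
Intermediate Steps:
$x{\left(r \right)} = 8 r^{2}$
$f = -123$
$f + c{\left(-9,x{\left(-2 \right)} \right)} \left(-460\right) = -123 + 3 \left(-460\right) = -123 - 1380 = -1503$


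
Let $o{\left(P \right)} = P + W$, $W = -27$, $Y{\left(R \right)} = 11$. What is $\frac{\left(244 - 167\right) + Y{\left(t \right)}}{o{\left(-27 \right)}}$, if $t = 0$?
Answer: $- \frac{44}{27} \approx -1.6296$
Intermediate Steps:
$o{\left(P \right)} = -27 + P$ ($o{\left(P \right)} = P - 27 = -27 + P$)
$\frac{\left(244 - 167\right) + Y{\left(t \right)}}{o{\left(-27 \right)}} = \frac{\left(244 - 167\right) + 11}{-27 - 27} = \frac{77 + 11}{-54} = 88 \left(- \frac{1}{54}\right) = - \frac{44}{27}$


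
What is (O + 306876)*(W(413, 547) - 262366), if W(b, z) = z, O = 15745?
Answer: -84468307599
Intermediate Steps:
(O + 306876)*(W(413, 547) - 262366) = (15745 + 306876)*(547 - 262366) = 322621*(-261819) = -84468307599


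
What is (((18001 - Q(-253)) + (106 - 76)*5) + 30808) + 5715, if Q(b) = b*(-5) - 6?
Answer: 53415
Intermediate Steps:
Q(b) = -6 - 5*b (Q(b) = -5*b - 6 = -6 - 5*b)
(((18001 - Q(-253)) + (106 - 76)*5) + 30808) + 5715 = (((18001 - (-6 - 5*(-253))) + (106 - 76)*5) + 30808) + 5715 = (((18001 - (-6 + 1265)) + 30*5) + 30808) + 5715 = (((18001 - 1*1259) + 150) + 30808) + 5715 = (((18001 - 1259) + 150) + 30808) + 5715 = ((16742 + 150) + 30808) + 5715 = (16892 + 30808) + 5715 = 47700 + 5715 = 53415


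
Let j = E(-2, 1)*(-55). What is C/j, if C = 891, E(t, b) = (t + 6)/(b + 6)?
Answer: -567/20 ≈ -28.350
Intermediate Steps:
E(t, b) = (6 + t)/(6 + b)
j = -220/7 (j = ((6 - 2)/(6 + 1))*(-55) = (4/7)*(-55) = -220/7 ≈ -31.429)
C/j = 891/(-220/7) = 891*(-7/220) = -567/20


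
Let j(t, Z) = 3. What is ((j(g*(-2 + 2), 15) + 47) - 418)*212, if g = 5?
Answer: -78016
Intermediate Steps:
((j(g*(-2 + 2), 15) + 47) - 418)*212 = ((3 + 47) - 418)*212 = (50 - 418)*212 = -368*212 = -78016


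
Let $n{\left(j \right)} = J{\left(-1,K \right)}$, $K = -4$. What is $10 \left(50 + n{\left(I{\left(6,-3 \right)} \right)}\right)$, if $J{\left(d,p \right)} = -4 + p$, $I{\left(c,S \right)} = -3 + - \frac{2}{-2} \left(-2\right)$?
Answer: $420$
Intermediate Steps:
$I{\left(c,S \right)} = -5$ ($I{\left(c,S \right)} = -3 + \left(-2\right) \left(- \frac{1}{2}\right) \left(-2\right) = -3 + 1 \left(-2\right) = -3 - 2 = -5$)
$n{\left(j \right)} = -8$ ($n{\left(j \right)} = -4 - 4 = -8$)
$10 \left(50 + n{\left(I{\left(6,-3 \right)} \right)}\right) = 10 \left(50 - 8\right) = 10 \cdot 42 = 420$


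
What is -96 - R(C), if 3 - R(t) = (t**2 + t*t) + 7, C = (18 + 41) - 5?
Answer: 5740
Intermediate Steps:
C = 54 (C = 59 - 5 = 54)
R(t) = -4 - 2*t**2 (R(t) = 3 - ((t**2 + t*t) + 7) = 3 - ((t**2 + t**2) + 7) = 3 - (2*t**2 + 7) = 3 - (7 + 2*t**2) = 3 + (-7 - 2*t**2) = -4 - 2*t**2)
-96 - R(C) = -96 - (-4 - 2*54**2) = -96 - (-4 - 2*2916) = -96 - (-4 - 5832) = -96 - 1*(-5836) = -96 + 5836 = 5740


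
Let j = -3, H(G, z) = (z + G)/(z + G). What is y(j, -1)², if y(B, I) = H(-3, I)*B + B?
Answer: 36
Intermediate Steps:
H(G, z) = 1 (H(G, z) = (G + z)/(G + z) = 1)
y(B, I) = 2*B (y(B, I) = 1*B + B = B + B = 2*B)
y(j, -1)² = (2*(-3))² = (-6)² = 36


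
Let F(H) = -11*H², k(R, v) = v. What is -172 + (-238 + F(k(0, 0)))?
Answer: -410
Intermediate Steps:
-172 + (-238 + F(k(0, 0))) = -172 + (-238 - 11*0²) = -172 + (-238 - 11*0) = -172 + (-238 + 0) = -172 - 238 = -410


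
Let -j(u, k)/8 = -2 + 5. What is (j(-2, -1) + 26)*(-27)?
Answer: -54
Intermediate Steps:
j(u, k) = -24 (j(u, k) = -8*(-2 + 5) = -8*3 = -24)
(j(-2, -1) + 26)*(-27) = (-24 + 26)*(-27) = 2*(-27) = -54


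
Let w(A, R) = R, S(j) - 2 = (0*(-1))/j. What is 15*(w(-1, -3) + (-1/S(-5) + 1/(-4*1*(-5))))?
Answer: -207/4 ≈ -51.750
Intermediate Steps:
S(j) = 2 (S(j) = 2 + (0*(-1))/j = 2 + 0/j = 2 + 0 = 2)
15*(w(-1, -3) + (-1/S(-5) + 1/(-4*1*(-5)))) = 15*(-3 + (-1/2 + 1/(-4*1*(-5)))) = 15*(-3 + (-1*½ + 1/(-4*(-5)))) = 15*(-3 + (-½ + 1/20)) = 15*(-3 - 9/20) = 15*(-69/20) = -207/4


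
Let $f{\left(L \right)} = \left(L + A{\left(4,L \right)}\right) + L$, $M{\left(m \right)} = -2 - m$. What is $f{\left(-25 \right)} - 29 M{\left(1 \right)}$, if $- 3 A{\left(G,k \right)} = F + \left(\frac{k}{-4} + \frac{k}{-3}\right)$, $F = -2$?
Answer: $\frac{1181}{36} \approx 32.806$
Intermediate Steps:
$A{\left(G,k \right)} = \frac{2}{3} + \frac{7 k}{36}$ ($A{\left(G,k \right)} = - \frac{-2 + \left(\frac{k}{-4} + \frac{k}{-3}\right)}{3} = - \frac{-2 + \left(k \left(- \frac{1}{4}\right) + k \left(- \frac{1}{3}\right)\right)}{3} = - \frac{-2 - \frac{7 k}{12}}{3} = \frac{2}{3} + \frac{7 k}{36}$)
$f{\left(L \right)} = \frac{2}{3} + \frac{79 L}{36}$ ($f{\left(L \right)} = \left(L + \left(\frac{2}{3} + \frac{7 L}{36}\right)\right) + L = \left(\frac{2}{3} + \frac{43 L}{36}\right) + L = \frac{2}{3} + \frac{79 L}{36}$)
$f{\left(-25 \right)} - 29 M{\left(1 \right)} = \left(\frac{2}{3} + \frac{79}{36} \left(-25\right)\right) - 29 \left(-2 - 1\right) = \left(\frac{2}{3} - \frac{1975}{36}\right) - 29 \left(-2 - 1\right) = - \frac{1951}{36} - -87 = - \frac{1951}{36} + 87 = \frac{1181}{36}$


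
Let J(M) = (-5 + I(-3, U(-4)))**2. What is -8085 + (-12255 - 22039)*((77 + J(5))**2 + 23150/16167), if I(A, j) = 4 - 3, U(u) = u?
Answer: -4796199182897/16167 ≈ -2.9667e+8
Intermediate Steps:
I(A, j) = 1
J(M) = 16 (J(M) = (-5 + 1)**2 = (-4)**2 = 16)
-8085 + (-12255 - 22039)*((77 + J(5))**2 + 23150/16167) = -8085 + (-12255 - 22039)*((77 + 16)**2 + 23150/16167) = -8085 - 34294*(93**2 + 23150*(1/16167)) = -8085 - 34294*(8649 + 23150/16167) = -8085 - 34294*139851533/16167 = -8085 - 4796068472702/16167 = -4796199182897/16167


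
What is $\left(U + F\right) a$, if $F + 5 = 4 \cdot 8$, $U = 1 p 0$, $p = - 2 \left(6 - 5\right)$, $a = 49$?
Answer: $1323$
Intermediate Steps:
$p = -2$ ($p = \left(-2\right) 1 = -2$)
$U = 0$ ($U = 1 \left(-2\right) 0 = \left(-2\right) 0 = 0$)
$F = 27$ ($F = -5 + 4 \cdot 8 = -5 + 32 = 27$)
$\left(U + F\right) a = \left(0 + 27\right) 49 = 27 \cdot 49 = 1323$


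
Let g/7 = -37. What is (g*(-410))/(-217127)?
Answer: -106190/217127 ≈ -0.48907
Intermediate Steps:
g = -259 (g = 7*(-37) = -259)
(g*(-410))/(-217127) = -259*(-410)/(-217127) = 106190*(-1/217127) = -106190/217127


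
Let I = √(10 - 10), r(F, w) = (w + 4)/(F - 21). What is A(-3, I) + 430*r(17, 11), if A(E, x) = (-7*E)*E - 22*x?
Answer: -3351/2 ≈ -1675.5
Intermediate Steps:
r(F, w) = (4 + w)/(-21 + F)
I = 0 (I = √0 = 0)
A(E, x) = -22*x - 7*E² (A(E, x) = -7*E² - 22*x = -22*x - 7*E²)
A(-3, I) + 430*r(17, 11) = (-22*0 - 7*(-3)²) + 430*((4 + 11)/(-21 + 17)) = (0 - 7*9) + 430*(15/(-4)) = (0 - 63) + 430*(-¼*15) = -63 + 430*(-15/4) = -63 - 3225/2 = -3351/2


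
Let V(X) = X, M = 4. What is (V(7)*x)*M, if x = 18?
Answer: 504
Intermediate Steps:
(V(7)*x)*M = (7*18)*4 = 126*4 = 504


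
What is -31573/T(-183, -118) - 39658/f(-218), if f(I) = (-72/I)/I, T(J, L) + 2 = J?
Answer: 43584128722/1665 ≈ 2.6177e+7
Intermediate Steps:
T(J, L) = -2 + J
f(I) = -72/I²
-31573/T(-183, -118) - 39658/f(-218) = -31573/(-2 - 183) - 39658/((-72/(-218)²)) = -31573/(-185) - 39658/((-72*1/47524)) = -31573*(-1/185) - 39658/(-18/11881) = 31573/185 - 39658*(-11881/18) = 31573/185 + 235588349/9 = 43584128722/1665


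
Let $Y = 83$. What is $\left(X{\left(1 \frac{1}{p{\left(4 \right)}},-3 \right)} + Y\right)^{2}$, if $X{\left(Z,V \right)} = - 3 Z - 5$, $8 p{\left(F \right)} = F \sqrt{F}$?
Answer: $5625$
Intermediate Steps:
$p{\left(F \right)} = \frac{F^{\frac{3}{2}}}{8}$ ($p{\left(F \right)} = \frac{F \sqrt{F}}{8} = \frac{F^{\frac{3}{2}}}{8}$)
$X{\left(Z,V \right)} = -5 - 3 Z$
$\left(X{\left(1 \frac{1}{p{\left(4 \right)}},-3 \right)} + Y\right)^{2} = \left(\left(-5 - 3 \cdot 1 \frac{1}{\frac{1}{8} \cdot 4^{\frac{3}{2}}}\right) + 83\right)^{2} = \left(\left(-5 - 3 \cdot 1 \frac{1}{\frac{1}{8} \cdot 8}\right) + 83\right)^{2} = \left(\left(-5 - 3 \cdot 1 \cdot 1^{-1}\right) + 83\right)^{2} = \left(\left(-5 - 3 \cdot 1 \cdot 1\right) + 83\right)^{2} = \left(\left(-5 - 3\right) + 83\right)^{2} = \left(-8 + 83\right)^{2} = 75^{2} = 5625$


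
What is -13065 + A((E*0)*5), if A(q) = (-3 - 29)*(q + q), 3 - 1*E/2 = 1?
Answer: -13065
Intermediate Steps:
E = 4 (E = 6 - 2*1 = 6 - 2 = 4)
A(q) = -64*q
-13065 + A((E*0)*5) = -13065 - 64*4*0*5 = -13065 - 0*5 = -13065 - 64*0 = -13065 + 0 = -13065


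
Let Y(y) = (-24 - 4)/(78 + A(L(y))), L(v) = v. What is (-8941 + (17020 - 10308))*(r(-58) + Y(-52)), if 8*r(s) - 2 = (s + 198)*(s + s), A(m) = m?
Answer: 235389087/52 ≈ 4.5267e+6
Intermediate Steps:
Y(y) = -28/(78 + y) (Y(y) = (-24 - 4)/(78 + y) = -28/(78 + y))
r(s) = ¼ + s*(198 + s)/4 (r(s) = ¼ + ((s + 198)*(s + s))/8 = ¼ + ((198 + s)*(2*s))/8 = ¼ + (2*s*(198 + s))/8 = ¼ + s*(198 + s)/4)
(-8941 + (17020 - 10308))*(r(-58) + Y(-52)) = (-8941 + (17020 - 10308))*((¼ + (¼)*(-58)² + (99/2)*(-58)) - 28/(78 - 52)) = (-8941 + 6712)*((¼ + (¼)*3364 - 2871) - 28/26) = -2229*((¼ + 841 - 2871) - 28*1/26) = -2229*(-8119/4 - 14/13) = -2229*(-105603/52) = 235389087/52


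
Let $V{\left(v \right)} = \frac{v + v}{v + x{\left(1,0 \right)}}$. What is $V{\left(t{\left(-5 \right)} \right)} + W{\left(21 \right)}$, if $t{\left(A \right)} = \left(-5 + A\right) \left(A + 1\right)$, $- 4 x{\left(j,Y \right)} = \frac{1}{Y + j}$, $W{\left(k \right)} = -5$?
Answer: $- \frac{475}{159} \approx -2.9874$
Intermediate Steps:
$x{\left(j,Y \right)} = - \frac{1}{4 \left(Y + j\right)}$
$t{\left(A \right)} = \left(1 + A\right) \left(-5 + A\right)$ ($t{\left(A \right)} = \left(-5 + A\right) \left(1 + A\right) = \left(1 + A\right) \left(-5 + A\right)$)
$V{\left(v \right)} = \frac{2 v}{- \frac{1}{4} + v}$ ($V{\left(v \right)} = \frac{v + v}{v - \frac{1}{4 \cdot 0 + 4 \cdot 1}} = \frac{2 v}{v - \frac{1}{0 + 4}} = \frac{2 v}{v - \frac{1}{4}} = \frac{2 v}{- \frac{1}{4} + v}$)
$V{\left(t{\left(-5 \right)} \right)} + W{\left(21 \right)} = \frac{8 \left(-5 + \left(-5\right)^{2} - -20\right)}{-1 + 4 \left(-5 + \left(-5\right)^{2} - -20\right)} - 5 = \frac{8 \left(-5 + 25 + 20\right)}{-1 + 4 \left(-5 + 25 + 20\right)} - 5 = 8 \cdot 40 \frac{1}{-1 + 4 \cdot 40} - 5 = 8 \cdot 40 \frac{1}{-1 + 160} - 5 = 8 \cdot 40 \cdot \frac{1}{159} - 5 = \frac{320}{159} - 5 = - \frac{475}{159}$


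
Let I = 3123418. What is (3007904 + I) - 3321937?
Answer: 2809385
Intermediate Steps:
(3007904 + I) - 3321937 = (3007904 + 3123418) - 3321937 = 6131322 - 3321937 = 2809385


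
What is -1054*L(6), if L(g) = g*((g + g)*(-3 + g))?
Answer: -227664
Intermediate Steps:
L(g) = 2*g²*(-3 + g) (L(g) = g*((2*g)*(-3 + g)) = g*(2*g*(-3 + g)) = 2*g²*(-3 + g))
-1054*L(6) = -2108*6²*(-3 + 6) = -2108*36*3 = -1054*216 = -227664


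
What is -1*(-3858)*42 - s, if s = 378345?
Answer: -216309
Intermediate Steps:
-1*(-3858)*42 - s = -1*(-3858)*42 - 1*378345 = 3858*42 - 378345 = 162036 - 378345 = -216309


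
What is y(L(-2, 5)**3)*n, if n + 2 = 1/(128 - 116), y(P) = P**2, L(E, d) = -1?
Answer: -23/12 ≈ -1.9167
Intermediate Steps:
n = -23/12 (n = -2 + 1/(128 - 116) = -2 + 1/12 = -23/12 ≈ -1.9167)
y(L(-2, 5)**3)*n = ((-1)**3)**2*(-23/12) = (-1)**2*(-23/12) = 1*(-23/12) = -23/12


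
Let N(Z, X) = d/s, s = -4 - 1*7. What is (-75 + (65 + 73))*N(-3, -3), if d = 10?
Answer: -630/11 ≈ -57.273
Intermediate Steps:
s = -11 (s = -4 - 7 = -11)
N(Z, X) = -10/11 (N(Z, X) = 10/(-11) = 10*(-1/11) = -10/11)
(-75 + (65 + 73))*N(-3, -3) = (-75 + (65 + 73))*(-10/11) = (-75 + 138)*(-10/11) = 63*(-10/11) = -630/11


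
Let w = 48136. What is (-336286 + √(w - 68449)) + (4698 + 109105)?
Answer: -222483 + 3*I*√2257 ≈ -2.2248e+5 + 142.52*I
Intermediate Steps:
(-336286 + √(w - 68449)) + (4698 + 109105) = (-336286 + √(48136 - 68449)) + (4698 + 109105) = (-336286 + √(-20313)) + 113803 = (-336286 + 3*I*√2257) + 113803 = -222483 + 3*I*√2257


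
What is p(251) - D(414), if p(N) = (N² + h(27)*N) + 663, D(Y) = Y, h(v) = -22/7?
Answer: 437228/7 ≈ 62461.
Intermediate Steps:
h(v) = -22/7 (h(v) = -22*⅐ = -22/7)
p(N) = 663 + N² - 22*N/7 (p(N) = (N² - 22*N/7) + 663 = 663 + N² - 22*N/7)
p(251) - D(414) = (663 + 251² - 22/7*251) - 1*414 = (663 + 63001 - 5522/7) - 414 = 440126/7 - 414 = 437228/7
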